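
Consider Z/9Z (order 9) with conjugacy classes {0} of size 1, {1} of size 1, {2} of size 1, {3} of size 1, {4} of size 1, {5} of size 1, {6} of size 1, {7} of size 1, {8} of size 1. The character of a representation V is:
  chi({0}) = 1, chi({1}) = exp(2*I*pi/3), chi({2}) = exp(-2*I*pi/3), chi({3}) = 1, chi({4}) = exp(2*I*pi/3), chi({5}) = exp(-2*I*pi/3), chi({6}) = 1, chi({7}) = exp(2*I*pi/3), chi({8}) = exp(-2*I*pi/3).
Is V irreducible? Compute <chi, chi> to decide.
Irreducible: <chi, chi> = 1.

Solution. <chi, chi> = (1/|G|) sum_C |C| * |chi(C)|^2 = (1/9)[1*|1|^2 + 1*|exp(2*I*pi/3)|^2 + 1*|exp(-2*I*pi/3)|^2 + 1*|1|^2 + 1*|exp(2*I*pi/3)|^2 + 1*|exp(-2*I*pi/3)|^2 + 1*|1|^2 + 1*|exp(2*I*pi/3)|^2 + 1*|exp(-2*I*pi/3)|^2]
  = (1/9)[(1) + (1) + (1) + (1) + (1) + (1) + (1) + (1) + (1)] = 9/9 = 1.
(Exp terms are combined using exp(i*s)*conj(exp(i*t)) = exp(i*(s-t)), and sums of them are collapsed using the identity that for every m > 1 the m distinct m-th roots of unity sum to 0, e.g. 1 + exp(2*I*pi/3) + exp(-2*I*pi/3) = 0.)
A character is irreducible iff <chi, chi> = 1, so this representation is irreducible.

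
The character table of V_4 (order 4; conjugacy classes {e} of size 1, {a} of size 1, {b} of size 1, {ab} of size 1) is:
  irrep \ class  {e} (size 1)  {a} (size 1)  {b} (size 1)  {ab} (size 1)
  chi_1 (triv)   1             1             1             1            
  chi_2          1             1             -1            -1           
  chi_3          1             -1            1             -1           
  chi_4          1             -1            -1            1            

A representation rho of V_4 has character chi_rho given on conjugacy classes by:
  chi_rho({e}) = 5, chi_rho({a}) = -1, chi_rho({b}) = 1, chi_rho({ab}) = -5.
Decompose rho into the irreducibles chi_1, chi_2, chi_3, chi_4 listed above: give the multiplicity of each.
Multiplicities: chi_1: 0, chi_2: 2, chi_3: 3, chi_4: 0.

Use <chi_rho, chi> = (1/|G|) sum_C |C| * chi_rho(C) * conj(chi(C)) with |G| = 4 for each irreducible chi in the table:
  <chi_rho, chi_1> = (1/4)[1*(5)*conj(1) + 1*(-1)*conj(1) + 1*(1)*conj(1) + 1*(-5)*conj(1)]
      = (1/4)[(5) + (-1) + (1) + (-5)] = 0/4 = 0
  <chi_rho, chi_2> = (1/4)[1*(5)*conj(1) + 1*(-1)*conj(1) + 1*(1)*conj(-1) + 1*(-5)*conj(-1)]
      = (1/4)[(5) + (-1) + (-1) + (5)] = 8/4 = 2
  <chi_rho, chi_3> = (1/4)[1*(5)*conj(1) + 1*(-1)*conj(-1) + 1*(1)*conj(1) + 1*(-5)*conj(-1)]
      = (1/4)[(5) + (1) + (1) + (5)] = 12/4 = 3
  <chi_rho, chi_4> = (1/4)[1*(5)*conj(1) + 1*(-1)*conj(-1) + 1*(1)*conj(-1) + 1*(-5)*conj(1)]
      = (1/4)[(5) + (1) + (-1) + (-5)] = 0/4 = 0
Dimension check: dim(rho) = sum (mult * dim) = 0*1 + 2*1 + 3*1 + 0*1 = 5 = chi_rho(e) = 5.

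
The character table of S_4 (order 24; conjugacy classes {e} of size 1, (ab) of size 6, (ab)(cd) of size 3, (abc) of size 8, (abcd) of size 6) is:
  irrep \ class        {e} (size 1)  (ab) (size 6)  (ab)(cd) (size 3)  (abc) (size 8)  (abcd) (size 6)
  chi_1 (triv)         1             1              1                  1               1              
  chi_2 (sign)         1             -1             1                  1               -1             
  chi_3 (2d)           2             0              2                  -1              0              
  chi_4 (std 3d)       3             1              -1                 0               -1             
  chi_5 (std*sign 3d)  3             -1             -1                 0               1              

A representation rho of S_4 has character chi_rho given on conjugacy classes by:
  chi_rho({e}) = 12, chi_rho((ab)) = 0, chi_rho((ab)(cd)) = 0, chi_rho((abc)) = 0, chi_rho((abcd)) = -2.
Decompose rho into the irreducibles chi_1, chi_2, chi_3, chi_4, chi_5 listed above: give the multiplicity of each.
Multiplicities: chi_1: 0, chi_2: 1, chi_3: 1, chi_4: 2, chi_5: 1.

Working: Use <chi_rho, chi> = (1/|G|) sum_C |C| * chi_rho(C) * conj(chi(C)) with |G| = 24 for each irreducible chi in the table:
  <chi_rho, chi_1> = (1/24)[1*(12)*conj(1) + 6*(0)*conj(1) + 3*(0)*conj(1) + 8*(0)*conj(1) + 6*(-2)*conj(1)]
      = (1/24)[(12) + (0) + (0) + (0) + (-12)] = 0/24 = 0
  <chi_rho, chi_2> = (1/24)[1*(12)*conj(1) + 6*(0)*conj(-1) + 3*(0)*conj(1) + 8*(0)*conj(1) + 6*(-2)*conj(-1)]
      = (1/24)[(12) + (0) + (0) + (0) + (12)] = 24/24 = 1
  <chi_rho, chi_3> = (1/24)[1*(12)*conj(2) + 6*(0)*conj(0) + 3*(0)*conj(2) + 8*(0)*conj(-1) + 6*(-2)*conj(0)]
      = (1/24)[(24) + (0) + (0) + (0) + (0)] = 24/24 = 1
  <chi_rho, chi_4> = (1/24)[1*(12)*conj(3) + 6*(0)*conj(1) + 3*(0)*conj(-1) + 8*(0)*conj(0) + 6*(-2)*conj(-1)]
      = (1/24)[(36) + (0) + (0) + (0) + (12)] = 48/24 = 2
  <chi_rho, chi_5> = (1/24)[1*(12)*conj(3) + 6*(0)*conj(-1) + 3*(0)*conj(-1) + 8*(0)*conj(0) + 6*(-2)*conj(1)]
      = (1/24)[(36) + (0) + (0) + (0) + (-12)] = 24/24 = 1
Dimension check: dim(rho) = sum (mult * dim) = 0*1 + 1*1 + 1*2 + 2*3 + 1*3 = 12 = chi_rho(e) = 12.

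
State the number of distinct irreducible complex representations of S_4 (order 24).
5

Solution. The number of irreducible complex representations of a finite group equals its number of conjugacy classes. Conjugacy classes in S_4 correspond to cycle types, i.e. partitions of 4; there are p(4) = 5 of them, so S_4 (order 24) has exactly 5 irreducible complex representations.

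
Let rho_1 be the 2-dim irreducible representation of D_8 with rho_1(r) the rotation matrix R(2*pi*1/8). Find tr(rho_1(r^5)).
chi_{rho_1}(r^5) = 2*cos(2*pi*1*5/8) = -sqrt(2)

rho_1(r^5) is rotation by angle 2*pi*1*5/8, whose trace is 2*cos(2*pi*1*5/8) = -sqrt(2).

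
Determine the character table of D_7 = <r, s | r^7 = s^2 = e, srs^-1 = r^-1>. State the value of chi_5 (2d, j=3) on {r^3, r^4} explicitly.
Conjugacy classes: {e} of size 1, {r^1, r^6} of size 2, {r^2, r^5} of size 2, {r^3, r^4} of size 2, {s, sr, ..., sr^6} of size 7.
Character table:
  irrep \ class              {e} (size 1)  {r^1, r^6} (size 2)  {r^2, r^5} (size 2)  {r^3, r^4} (size 2)  {s, sr, ..., sr^6} (size 7)
  chi_1 (triv)               1             1                    1                    1                    1                          
  chi_2 (sign: r->1, s->-1)  1             1                    1                    1                    -1                         
  chi_3 (2d, j=1)            2             2*cos(2*pi/7)        -2*cos(3*pi/7)       -2*cos(pi/7)         0                          
  chi_4 (2d, j=2)            2             -2*cos(3*pi/7)       -2*cos(pi/7)         2*cos(2*pi/7)        0                          
  chi_5 (2d, j=3)            2             -2*cos(pi/7)         2*cos(2*pi/7)        -2*cos(3*pi/7)       0                          

Spot check: chi_5 (2d, j=3) on {r^3, r^4} = -2*cos(3*pi/7).

Reasoning: D_7 has order 2*7 = 14 with 5 conjugacy classes, hence 5 irreducibles. Sum of squared dims 1 + 1 + 4 + 4 + 4 = 14 = |G|. Linear characters come from the abelianisation; the 2-dimensional irreps have character r^k -> 2*cos(2*pi*j*k/7), reflections -> 0.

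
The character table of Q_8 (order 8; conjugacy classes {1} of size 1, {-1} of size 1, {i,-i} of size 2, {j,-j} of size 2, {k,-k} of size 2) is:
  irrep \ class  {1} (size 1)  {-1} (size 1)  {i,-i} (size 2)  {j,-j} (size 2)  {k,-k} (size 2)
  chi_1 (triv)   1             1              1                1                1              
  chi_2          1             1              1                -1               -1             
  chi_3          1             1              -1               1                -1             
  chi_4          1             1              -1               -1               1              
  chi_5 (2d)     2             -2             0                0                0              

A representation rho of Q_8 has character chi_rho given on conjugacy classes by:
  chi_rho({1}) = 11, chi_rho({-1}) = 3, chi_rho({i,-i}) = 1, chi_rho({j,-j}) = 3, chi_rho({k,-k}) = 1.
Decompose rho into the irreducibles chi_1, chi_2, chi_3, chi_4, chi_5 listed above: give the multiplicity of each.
Multiplicities: chi_1: 3, chi_2: 1, chi_3: 2, chi_4: 1, chi_5: 2.

Justification: Use <chi_rho, chi> = (1/|G|) sum_C |C| * chi_rho(C) * conj(chi(C)) with |G| = 8 for each irreducible chi in the table:
  <chi_rho, chi_1> = (1/8)[1*(11)*conj(1) + 1*(3)*conj(1) + 2*(1)*conj(1) + 2*(3)*conj(1) + 2*(1)*conj(1)]
      = (1/8)[(11) + (3) + (2) + (6) + (2)] = 24/8 = 3
  <chi_rho, chi_2> = (1/8)[1*(11)*conj(1) + 1*(3)*conj(1) + 2*(1)*conj(1) + 2*(3)*conj(-1) + 2*(1)*conj(-1)]
      = (1/8)[(11) + (3) + (2) + (-6) + (-2)] = 8/8 = 1
  <chi_rho, chi_3> = (1/8)[1*(11)*conj(1) + 1*(3)*conj(1) + 2*(1)*conj(-1) + 2*(3)*conj(1) + 2*(1)*conj(-1)]
      = (1/8)[(11) + (3) + (-2) + (6) + (-2)] = 16/8 = 2
  <chi_rho, chi_4> = (1/8)[1*(11)*conj(1) + 1*(3)*conj(1) + 2*(1)*conj(-1) + 2*(3)*conj(-1) + 2*(1)*conj(1)]
      = (1/8)[(11) + (3) + (-2) + (-6) + (2)] = 8/8 = 1
  <chi_rho, chi_5> = (1/8)[1*(11)*conj(2) + 1*(3)*conj(-2) + 2*(1)*conj(0) + 2*(3)*conj(0) + 2*(1)*conj(0)]
      = (1/8)[(22) + (-6) + (0) + (0) + (0)] = 16/8 = 2
Dimension check: dim(rho) = sum (mult * dim) = 3*1 + 1*1 + 2*1 + 1*1 + 2*2 = 11 = chi_rho(e) = 11.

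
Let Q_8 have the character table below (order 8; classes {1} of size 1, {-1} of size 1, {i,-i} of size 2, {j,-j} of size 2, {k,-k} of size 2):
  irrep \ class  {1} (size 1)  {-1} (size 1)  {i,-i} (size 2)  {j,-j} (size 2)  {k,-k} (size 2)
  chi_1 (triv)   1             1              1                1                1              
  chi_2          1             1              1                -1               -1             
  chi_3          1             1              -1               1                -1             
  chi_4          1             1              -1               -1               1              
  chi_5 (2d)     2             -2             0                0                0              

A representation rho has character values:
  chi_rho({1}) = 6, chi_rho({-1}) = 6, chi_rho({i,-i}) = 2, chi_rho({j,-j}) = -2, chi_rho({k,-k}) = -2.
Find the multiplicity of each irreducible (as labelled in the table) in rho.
Multiplicities: chi_1: 1, chi_2: 3, chi_3: 1, chi_4: 1, chi_5: 0.

Justification: Use <chi_rho, chi> = (1/|G|) sum_C |C| * chi_rho(C) * conj(chi(C)) with |G| = 8 for each irreducible chi in the table:
  <chi_rho, chi_1> = (1/8)[1*(6)*conj(1) + 1*(6)*conj(1) + 2*(2)*conj(1) + 2*(-2)*conj(1) + 2*(-2)*conj(1)]
      = (1/8)[(6) + (6) + (4) + (-4) + (-4)] = 8/8 = 1
  <chi_rho, chi_2> = (1/8)[1*(6)*conj(1) + 1*(6)*conj(1) + 2*(2)*conj(1) + 2*(-2)*conj(-1) + 2*(-2)*conj(-1)]
      = (1/8)[(6) + (6) + (4) + (4) + (4)] = 24/8 = 3
  <chi_rho, chi_3> = (1/8)[1*(6)*conj(1) + 1*(6)*conj(1) + 2*(2)*conj(-1) + 2*(-2)*conj(1) + 2*(-2)*conj(-1)]
      = (1/8)[(6) + (6) + (-4) + (-4) + (4)] = 8/8 = 1
  <chi_rho, chi_4> = (1/8)[1*(6)*conj(1) + 1*(6)*conj(1) + 2*(2)*conj(-1) + 2*(-2)*conj(-1) + 2*(-2)*conj(1)]
      = (1/8)[(6) + (6) + (-4) + (4) + (-4)] = 8/8 = 1
  <chi_rho, chi_5> = (1/8)[1*(6)*conj(2) + 1*(6)*conj(-2) + 2*(2)*conj(0) + 2*(-2)*conj(0) + 2*(-2)*conj(0)]
      = (1/8)[(12) + (-12) + (0) + (0) + (0)] = 0/8 = 0
Dimension check: dim(rho) = sum (mult * dim) = 1*1 + 3*1 + 1*1 + 1*1 + 0*2 = 6 = chi_rho(e) = 6.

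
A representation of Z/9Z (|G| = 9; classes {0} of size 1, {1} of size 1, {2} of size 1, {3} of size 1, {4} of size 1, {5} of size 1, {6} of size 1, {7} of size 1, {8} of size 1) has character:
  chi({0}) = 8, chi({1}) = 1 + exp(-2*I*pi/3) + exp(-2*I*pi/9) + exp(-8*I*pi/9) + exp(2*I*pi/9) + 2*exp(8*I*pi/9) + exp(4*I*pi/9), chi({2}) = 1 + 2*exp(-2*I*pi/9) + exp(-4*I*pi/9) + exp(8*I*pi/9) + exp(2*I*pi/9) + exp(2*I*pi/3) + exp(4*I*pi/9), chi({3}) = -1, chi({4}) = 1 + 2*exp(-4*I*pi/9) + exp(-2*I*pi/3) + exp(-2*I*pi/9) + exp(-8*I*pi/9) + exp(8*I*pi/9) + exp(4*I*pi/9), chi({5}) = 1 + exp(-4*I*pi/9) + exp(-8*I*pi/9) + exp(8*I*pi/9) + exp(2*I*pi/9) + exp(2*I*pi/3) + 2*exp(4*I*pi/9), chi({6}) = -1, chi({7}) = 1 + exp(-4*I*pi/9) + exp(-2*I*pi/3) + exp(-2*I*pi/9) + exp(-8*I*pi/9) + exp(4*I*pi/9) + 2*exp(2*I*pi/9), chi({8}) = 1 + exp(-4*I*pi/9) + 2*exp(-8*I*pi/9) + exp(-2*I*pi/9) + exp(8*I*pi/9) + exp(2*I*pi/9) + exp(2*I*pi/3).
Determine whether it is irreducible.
Not irreducible (reducible): <chi, chi> = 10 > 1.

Working: <chi, chi> = (1/|G|) sum_C |C| * |chi(C)|^2 = (1/9)[1*|8|^2 + 1*|1 + exp(-2*I*pi/3) + exp(-2*I*pi/9) + exp(-8*I*pi/9) + exp(2*I*pi/9) + 2*exp(8*I*pi/9) + exp(4*I*pi/9)|^2 + 1*|1 + 2*exp(-2*I*pi/9) + exp(-4*I*pi/9) + exp(8*I*pi/9) + exp(2*I*pi/9) + exp(2*I*pi/3) + exp(4*I*pi/9)|^2 + 1*|-1|^2 + 1*|1 + 2*exp(-4*I*pi/9) + exp(-2*I*pi/3) + exp(-2*I*pi/9) + exp(-8*I*pi/9) + exp(8*I*pi/9) + exp(4*I*pi/9)|^2 + 1*|1 + exp(-4*I*pi/9) + exp(-8*I*pi/9) + exp(8*I*pi/9) + exp(2*I*pi/9) + exp(2*I*pi/3) + 2*exp(4*I*pi/9)|^2 + 1*|-1|^2 + 1*|1 + exp(-4*I*pi/9) + exp(-2*I*pi/3) + exp(-2*I*pi/9) + exp(-8*I*pi/9) + exp(4*I*pi/9) + 2*exp(2*I*pi/9)|^2 + 1*|1 + exp(-4*I*pi/9) + 2*exp(-8*I*pi/9) + exp(-2*I*pi/9) + exp(8*I*pi/9) + exp(2*I*pi/9) + exp(2*I*pi/3)|^2]
  = (1/9)[(64) + (10 + 7*exp(-4*I*pi/9) + 6*exp(-2*I*pi/3) + 6*exp(-2*I*pi/9) + 8*exp(-8*I*pi/9) + 8*exp(8*I*pi/9) + 6*exp(2*I*pi/9) + 6*exp(2*I*pi/3) + 7*exp(4*I*pi/9)) + (10 + 6*exp(-4*I*pi/9) + 6*exp(-2*I*pi/3) + 8*exp(-2*I*pi/9) + 7*exp(-8*I*pi/9) + 7*exp(8*I*pi/9) + 8*exp(2*I*pi/9) + 6*exp(2*I*pi/3) + 6*exp(4*I*pi/9)) + (1) + (10 + 8*exp(-4*I*pi/9) + 6*exp(-2*I*pi/3) + 7*exp(-2*I*pi/9) + 6*exp(-8*I*pi/9) + 6*exp(8*I*pi/9) + 7*exp(2*I*pi/9) + 6*exp(2*I*pi/3) + 8*exp(4*I*pi/9)) + (10 + 8*exp(-4*I*pi/9) + 6*exp(-2*I*pi/3) + 7*exp(-2*I*pi/9) + 6*exp(-8*I*pi/9) + 6*exp(8*I*pi/9) + 7*exp(2*I*pi/9) + 6*exp(2*I*pi/3) + 8*exp(4*I*pi/9)) + (1) + (10 + 6*exp(-4*I*pi/9) + 6*exp(-2*I*pi/3) + 8*exp(-2*I*pi/9) + 7*exp(-8*I*pi/9) + 7*exp(8*I*pi/9) + 8*exp(2*I*pi/9) + 6*exp(2*I*pi/3) + 6*exp(4*I*pi/9)) + (10 + 7*exp(-4*I*pi/9) + 6*exp(-2*I*pi/3) + 6*exp(-2*I*pi/9) + 8*exp(-8*I*pi/9) + 8*exp(8*I*pi/9) + 6*exp(2*I*pi/9) + 6*exp(2*I*pi/3) + 7*exp(4*I*pi/9))] = 90/9 = 10.
(Exp terms are combined using exp(i*s)*conj(exp(i*t)) = exp(i*(s-t)), and sums of them are collapsed using the identity that for every m > 1 the m distinct m-th roots of unity sum to 0, e.g. 1 + exp(2*I*pi/3) + exp(-2*I*pi/3) = 0.)
A character is irreducible iff <chi, chi> = 1, so this representation is reducible.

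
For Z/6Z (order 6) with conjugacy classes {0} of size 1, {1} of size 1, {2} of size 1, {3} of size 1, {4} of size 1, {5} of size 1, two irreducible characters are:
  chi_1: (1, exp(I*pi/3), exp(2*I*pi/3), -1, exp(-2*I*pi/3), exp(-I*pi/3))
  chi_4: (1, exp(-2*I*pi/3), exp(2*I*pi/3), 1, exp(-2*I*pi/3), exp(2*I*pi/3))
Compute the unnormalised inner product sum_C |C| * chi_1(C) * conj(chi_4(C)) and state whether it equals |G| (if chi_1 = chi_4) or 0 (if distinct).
Sum = 0; so <chi_1, chi_4> = 0 (distinct irreducibles are orthogonal).

Working: Compute term by term over conjugacy classes (|C| * chi_1(C) * conj(chi_4(C))):
  1*(1)*conj(1) + 1*(exp(I*pi/3))*conj(exp(-2*I*pi/3)) + 1*(exp(2*I*pi/3))*conj(exp(2*I*pi/3)) + 1*(-1)*conj(1) + 1*(exp(-2*I*pi/3))*conj(exp(-2*I*pi/3)) + 1*(exp(-I*pi/3))*conj(exp(2*I*pi/3))
  = (1) + (-1) + (1) + (-1) + (1) + (-1)
  = 0.
(Exp terms are combined using exp(i*s)*conj(exp(i*t)) = exp(i*(s-t)), and sums of them are collapsed using the identity that for every m > 1 the m distinct m-th roots of unity sum to 0, e.g. 1 + exp(2*I*pi/3) + exp(-2*I*pi/3) = 0.)
Dividing by |G| = 6 gives 0/6 = 0, matching the row-orthogonality relation <chi_1, chi_4> = [chi_1 = chi_4].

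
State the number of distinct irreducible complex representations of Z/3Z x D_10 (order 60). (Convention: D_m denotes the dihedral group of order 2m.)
24

Working: The number of irreducible complex representations of a finite group equals its number of conjugacy classes. For a direct product, #classes(G x H) = #classes(G) * #classes(H). Z/3Z has 3 classes (abelian), D_10 has 8 classes, so 3 * 8 = 24, so Z/3Z x D_10 (order 60) has exactly 24 irreducible complex representations.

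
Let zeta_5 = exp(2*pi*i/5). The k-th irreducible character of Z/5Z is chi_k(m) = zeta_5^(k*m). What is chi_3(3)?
chi_3(3) = zeta_5^9 = exp(-2*I*pi/5)

Working: chi_3(3) = zeta_5^(3*3) = zeta_5^9. Since zeta_5^5 = 1, this equals zeta_5^4 = exp(2*pi*i*4/5) = exp(-2*I*pi/5).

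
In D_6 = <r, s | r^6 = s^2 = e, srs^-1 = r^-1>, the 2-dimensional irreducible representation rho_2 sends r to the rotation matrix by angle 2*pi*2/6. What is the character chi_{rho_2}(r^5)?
chi_{rho_2}(r^5) = 2*cos(2*pi*2*5/6) = -1

Working: rho_2(r^5) is rotation by angle 2*pi*2*5/6, whose trace is 2*cos(2*pi*2*5/6) = -1.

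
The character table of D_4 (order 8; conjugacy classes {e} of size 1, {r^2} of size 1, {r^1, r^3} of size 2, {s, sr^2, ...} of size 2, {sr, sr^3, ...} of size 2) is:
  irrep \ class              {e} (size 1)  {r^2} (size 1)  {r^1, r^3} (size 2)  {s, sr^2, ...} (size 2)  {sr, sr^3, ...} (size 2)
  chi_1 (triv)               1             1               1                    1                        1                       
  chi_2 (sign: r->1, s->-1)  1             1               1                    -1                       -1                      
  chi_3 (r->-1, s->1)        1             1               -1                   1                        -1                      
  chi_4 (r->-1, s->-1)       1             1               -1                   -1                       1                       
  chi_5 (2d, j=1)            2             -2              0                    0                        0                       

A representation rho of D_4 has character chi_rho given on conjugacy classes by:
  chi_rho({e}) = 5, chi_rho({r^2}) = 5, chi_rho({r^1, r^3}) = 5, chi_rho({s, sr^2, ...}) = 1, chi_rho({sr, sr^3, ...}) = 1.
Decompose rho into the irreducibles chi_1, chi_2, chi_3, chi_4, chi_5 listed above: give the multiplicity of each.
Multiplicities: chi_1: 3, chi_2: 2, chi_3: 0, chi_4: 0, chi_5: 0.

Derivation: Use <chi_rho, chi> = (1/|G|) sum_C |C| * chi_rho(C) * conj(chi(C)) with |G| = 8 for each irreducible chi in the table:
  <chi_rho, chi_1> = (1/8)[1*(5)*conj(1) + 1*(5)*conj(1) + 2*(5)*conj(1) + 2*(1)*conj(1) + 2*(1)*conj(1)]
      = (1/8)[(5) + (5) + (10) + (2) + (2)] = 24/8 = 3
  <chi_rho, chi_2> = (1/8)[1*(5)*conj(1) + 1*(5)*conj(1) + 2*(5)*conj(1) + 2*(1)*conj(-1) + 2*(1)*conj(-1)]
      = (1/8)[(5) + (5) + (10) + (-2) + (-2)] = 16/8 = 2
  <chi_rho, chi_3> = (1/8)[1*(5)*conj(1) + 1*(5)*conj(1) + 2*(5)*conj(-1) + 2*(1)*conj(1) + 2*(1)*conj(-1)]
      = (1/8)[(5) + (5) + (-10) + (2) + (-2)] = 0/8 = 0
  <chi_rho, chi_4> = (1/8)[1*(5)*conj(1) + 1*(5)*conj(1) + 2*(5)*conj(-1) + 2*(1)*conj(-1) + 2*(1)*conj(1)]
      = (1/8)[(5) + (5) + (-10) + (-2) + (2)] = 0/8 = 0
  <chi_rho, chi_5> = (1/8)[1*(5)*conj(2) + 1*(5)*conj(-2) + 2*(5)*conj(0) + 2*(1)*conj(0) + 2*(1)*conj(0)]
      = (1/8)[(10) + (-10) + (0) + (0) + (0)] = 0/8 = 0
Dimension check: dim(rho) = sum (mult * dim) = 3*1 + 2*1 + 0*1 + 0*1 + 0*2 = 5 = chi_rho(e) = 5.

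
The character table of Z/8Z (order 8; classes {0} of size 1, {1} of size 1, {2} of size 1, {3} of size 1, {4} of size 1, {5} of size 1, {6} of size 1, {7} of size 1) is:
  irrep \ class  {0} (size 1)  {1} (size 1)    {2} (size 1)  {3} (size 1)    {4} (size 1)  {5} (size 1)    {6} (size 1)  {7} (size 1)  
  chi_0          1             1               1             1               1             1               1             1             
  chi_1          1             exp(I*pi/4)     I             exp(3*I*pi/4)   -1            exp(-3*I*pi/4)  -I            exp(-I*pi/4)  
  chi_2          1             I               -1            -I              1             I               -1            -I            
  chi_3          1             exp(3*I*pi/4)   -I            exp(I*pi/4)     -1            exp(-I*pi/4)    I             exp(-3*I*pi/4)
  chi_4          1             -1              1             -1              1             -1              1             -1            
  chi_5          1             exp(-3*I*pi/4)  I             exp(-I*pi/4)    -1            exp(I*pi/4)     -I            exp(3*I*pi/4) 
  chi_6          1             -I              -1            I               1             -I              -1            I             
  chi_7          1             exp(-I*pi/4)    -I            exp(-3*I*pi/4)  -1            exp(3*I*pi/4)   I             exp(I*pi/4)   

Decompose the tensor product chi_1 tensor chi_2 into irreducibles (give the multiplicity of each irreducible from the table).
chi_1 tensor chi_2 = chi_3 (all other irreducibles have multiplicity 0).

Solution. The character of a tensor product is the pointwise product (chi_1 * chi_2)(C) = chi_1(C) * chi_2(C):
  {0}: (1)*(1), {1}: (exp(I*pi/4))*(I), {2}: (I)*(-1), {3}: (exp(3*I*pi/4))*(-I), {4}: (-1)*(1), {5}: (exp(-3*I*pi/4))*(I), {6}: (-I)*(-1), {7}: (exp(-I*pi/4))*(-I)
so (chi_1 * chi_2) takes values
  {0} -> 1, {1} -> exp(3*I*pi/4), {2} -> -I, {3} -> -exp(-3*I*pi/4), {4} -> -1, {5} -> exp(-I*pi/4), {6} -> I, {7} -> -exp(I*pi/4).
Now take the inner product of this character with each irreducible chi from the table, <chi_1*chi_2, chi> = (1/8) sum_C |C| (chi_1*chi_2)(C) conj(chi(C)):
  <chi_1*chi_2, chi_0> = (1/8)[1*(1)*conj(1) + 1*(exp(3*I*pi/4))*conj(1) + 1*(-I)*conj(1) + 1*(-exp(-3*I*pi/4))*conj(1) + 1*(-1)*conj(1) + 1*(exp(-I*pi/4))*conj(1) + 1*(I)*conj(1) + 1*(-exp(I*pi/4))*conj(1)]
      = (1/8)[(1) + (exp(3*I*pi/4)) + (-I) + (-exp(-3*I*pi/4)) + (-1) + (exp(-I*pi/4)) + (I) + (-exp(I*pi/4))] = 0/8 = 0
  <chi_1*chi_2, chi_1> = (1/8)[1*(1)*conj(1) + 1*(exp(3*I*pi/4))*conj(exp(I*pi/4)) + 1*(-I)*conj(I) + 1*(-exp(-3*I*pi/4))*conj(exp(3*I*pi/4)) + 1*(-1)*conj(-1) + 1*(exp(-I*pi/4))*conj(exp(-3*I*pi/4)) + 1*(I)*conj(-I) + 1*(-exp(I*pi/4))*conj(exp(-I*pi/4))]
      = (1/8)[(1) + (I) + (-1) + (-I) + (1) + (I) + (-1) + (-I)] = 0/8 = 0
  <chi_1*chi_2, chi_2> = (1/8)[1*(1)*conj(1) + 1*(exp(3*I*pi/4))*conj(I) + 1*(-I)*conj(-1) + 1*(-exp(-3*I*pi/4))*conj(-I) + 1*(-1)*conj(1) + 1*(exp(-I*pi/4))*conj(I) + 1*(I)*conj(-1) + 1*(-exp(I*pi/4))*conj(-I)]
      = (1/8)[(1) + (-exp(-3*I*pi/4)) + (I) + (-exp(-I*pi/4)) + (-1) + (-exp(I*pi/4)) + (-I) + (-exp(3*I*pi/4))] = 0/8 = 0
  <chi_1*chi_2, chi_3> = (1/8)[1*(1)*conj(1) + 1*(exp(3*I*pi/4))*conj(exp(3*I*pi/4)) + 1*(-I)*conj(-I) + 1*(-exp(-3*I*pi/4))*conj(exp(I*pi/4)) + 1*(-1)*conj(-1) + 1*(exp(-I*pi/4))*conj(exp(-I*pi/4)) + 1*(I)*conj(I) + 1*(-exp(I*pi/4))*conj(exp(-3*I*pi/4))]
      = (1/8)[(1) + (1) + (1) + (1) + (1) + (1) + (1) + (1)] = 8/8 = 1
  <chi_1*chi_2, chi_4> = (1/8)[1*(1)*conj(1) + 1*(exp(3*I*pi/4))*conj(-1) + 1*(-I)*conj(1) + 1*(-exp(-3*I*pi/4))*conj(-1) + 1*(-1)*conj(1) + 1*(exp(-I*pi/4))*conj(-1) + 1*(I)*conj(1) + 1*(-exp(I*pi/4))*conj(-1)]
      = (1/8)[(1) + (-exp(3*I*pi/4)) + (-I) + (exp(-3*I*pi/4)) + (-1) + (-exp(-I*pi/4)) + (I) + (exp(I*pi/4))] = 0/8 = 0
  <chi_1*chi_2, chi_5> = (1/8)[1*(1)*conj(1) + 1*(exp(3*I*pi/4))*conj(exp(-3*I*pi/4)) + 1*(-I)*conj(I) + 1*(-exp(-3*I*pi/4))*conj(exp(-I*pi/4)) + 1*(-1)*conj(-1) + 1*(exp(-I*pi/4))*conj(exp(I*pi/4)) + 1*(I)*conj(-I) + 1*(-exp(I*pi/4))*conj(exp(3*I*pi/4))]
      = (1/8)[(1) + (-I) + (-1) + (I) + (1) + (-I) + (-1) + (I)] = 0/8 = 0
  <chi_1*chi_2, chi_6> = (1/8)[1*(1)*conj(1) + 1*(exp(3*I*pi/4))*conj(-I) + 1*(-I)*conj(-1) + 1*(-exp(-3*I*pi/4))*conj(I) + 1*(-1)*conj(1) + 1*(exp(-I*pi/4))*conj(-I) + 1*(I)*conj(-1) + 1*(-exp(I*pi/4))*conj(I)]
      = (1/8)[(1) + (exp(-3*I*pi/4)) + (I) + (exp(-I*pi/4)) + (-1) + (exp(I*pi/4)) + (-I) + (exp(3*I*pi/4))] = 0/8 = 0
  <chi_1*chi_2, chi_7> = (1/8)[1*(1)*conj(1) + 1*(exp(3*I*pi/4))*conj(exp(-I*pi/4)) + 1*(-I)*conj(-I) + 1*(-exp(-3*I*pi/4))*conj(exp(-3*I*pi/4)) + 1*(-1)*conj(-1) + 1*(exp(-I*pi/4))*conj(exp(3*I*pi/4)) + 1*(I)*conj(I) + 1*(-exp(I*pi/4))*conj(exp(I*pi/4))]
      = (1/8)[(1) + (-1) + (1) + (-1) + (1) + (-1) + (1) + (-1)] = 0/8 = 0
(Exp terms are combined using exp(i*s)*conj(exp(i*t)) = exp(i*(s-t)), and sums of them are collapsed using the identity that for every m > 1 the m distinct m-th roots of unity sum to 0, e.g. 1 + exp(2*I*pi/3) + exp(-2*I*pi/3) = 0.)
Hence the multiplicities are chi_3: 1. Dimension check: dim(chi_1)*dim(chi_2) = 1*1 = 1 and sum (mult * dim) = 1*1 = 1.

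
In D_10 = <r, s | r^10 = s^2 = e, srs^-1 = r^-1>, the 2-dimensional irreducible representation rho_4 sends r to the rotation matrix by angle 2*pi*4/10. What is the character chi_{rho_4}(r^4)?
chi_{rho_4}(r^4) = 2*cos(2*pi*4*4/10) = -sqrt(5)/2 - 1/2

Proof sketch: rho_4(r^4) is rotation by angle 2*pi*4*4/10, whose trace is 2*cos(2*pi*4*4/10) = -sqrt(5)/2 - 1/2.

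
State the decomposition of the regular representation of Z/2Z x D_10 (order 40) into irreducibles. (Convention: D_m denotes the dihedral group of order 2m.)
Each irreducible V_i of dimension d_i appears with multiplicity d_i, i.e. rho_reg = (direct sum over all irreducibles V_i) d_i V_i. The irreducible dimensions for Z/2Z x D_10 are 1, 1, 1, 1, 1, 1, 1, 1, 2, 2, 2, 2, 2, 2, 2, 2: 8 irreducibles of dimension 1, each with multiplicity 1; 8 irreducibles of dimension 2, each with multiplicity 2. Total dimension 8*1*1 + 8*2*2 = 40 = |G|.

Details: General theorem: in the regular representation of a finite group G, each irreducible appears with multiplicity equal to its dimension. Check: dim(rho_reg) = sum d_i^2 = 1 + 1 + 1 + 1 + 1 + 1 + 1 + 1 + 4 + 4 + 4 + 4 + 4 + 4 + 4 + 4 = 40 = |G|.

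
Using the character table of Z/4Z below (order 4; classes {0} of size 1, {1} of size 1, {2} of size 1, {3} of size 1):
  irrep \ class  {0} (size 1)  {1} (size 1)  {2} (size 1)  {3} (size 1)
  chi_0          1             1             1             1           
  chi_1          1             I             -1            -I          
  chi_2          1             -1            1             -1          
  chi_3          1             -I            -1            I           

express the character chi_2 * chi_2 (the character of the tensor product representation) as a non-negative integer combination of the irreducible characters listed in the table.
chi_2 tensor chi_2 = chi_0 (all other irreducibles have multiplicity 0).

Solution. The character of a tensor product is the pointwise product (chi_2 * chi_2)(C) = chi_2(C) * chi_2(C):
  {0}: (1)*(1), {1}: (-1)*(-1), {2}: (1)*(1), {3}: (-1)*(-1)
so (chi_2 * chi_2) takes values
  {0} -> 1, {1} -> 1, {2} -> 1, {3} -> 1.
Now take the inner product of this character with each irreducible chi from the table, <chi_2*chi_2, chi> = (1/4) sum_C |C| (chi_2*chi_2)(C) conj(chi(C)):
  <chi_2*chi_2, chi_0> = (1/4)[1*(1)*conj(1) + 1*(1)*conj(1) + 1*(1)*conj(1) + 1*(1)*conj(1)]
      = (1/4)[(1) + (1) + (1) + (1)] = 4/4 = 1
  <chi_2*chi_2, chi_1> = (1/4)[1*(1)*conj(1) + 1*(1)*conj(I) + 1*(1)*conj(-1) + 1*(1)*conj(-I)]
      = (1/4)[(1) + (-I) + (-1) + (I)] = 0/4 = 0
  <chi_2*chi_2, chi_2> = (1/4)[1*(1)*conj(1) + 1*(1)*conj(-1) + 1*(1)*conj(1) + 1*(1)*conj(-1)]
      = (1/4)[(1) + (-1) + (1) + (-1)] = 0/4 = 0
  <chi_2*chi_2, chi_3> = (1/4)[1*(1)*conj(1) + 1*(1)*conj(-I) + 1*(1)*conj(-1) + 1*(1)*conj(I)]
      = (1/4)[(1) + (I) + (-1) + (-I)] = 0/4 = 0
(Exp terms are combined using exp(i*s)*conj(exp(i*t)) = exp(i*(s-t)), and sums of them are collapsed using the identity that for every m > 1 the m distinct m-th roots of unity sum to 0, e.g. 1 + exp(2*I*pi/3) + exp(-2*I*pi/3) = 0.)
Hence the multiplicities are chi_0: 1. Dimension check: dim(chi_2)*dim(chi_2) = 1*1 = 1 and sum (mult * dim) = 1*1 = 1.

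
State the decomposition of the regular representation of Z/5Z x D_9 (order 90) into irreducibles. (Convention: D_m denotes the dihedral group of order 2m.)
Each irreducible V_i of dimension d_i appears with multiplicity d_i, i.e. rho_reg = (direct sum over all irreducibles V_i) d_i V_i. The irreducible dimensions for Z/5Z x D_9 are 1, 1, 1, 1, 1, 1, 1, 1, 1, 1, 2, 2, 2, 2, 2, 2, 2, 2, 2, 2, 2, 2, 2, 2, 2, 2, 2, 2, 2, 2: 10 irreducibles of dimension 1, each with multiplicity 1; 20 irreducibles of dimension 2, each with multiplicity 2. Total dimension 10*1*1 + 20*2*2 = 90 = |G|.

Solution. General theorem: in the regular representation of a finite group G, each irreducible appears with multiplicity equal to its dimension. Check: dim(rho_reg) = sum d_i^2 = 1 + 1 + 1 + 1 + 1 + 1 + 1 + 1 + 1 + 1 + 4 + 4 + 4 + 4 + 4 + 4 + 4 + 4 + 4 + 4 + 4 + 4 + 4 + 4 + 4 + 4 + 4 + 4 + 4 + 4 = 90 = |G|.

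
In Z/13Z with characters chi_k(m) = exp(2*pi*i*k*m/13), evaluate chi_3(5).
chi_3(5) = zeta_13^15 = exp(4*I*pi/13)

Proof sketch: chi_3(5) = zeta_13^(3*5) = zeta_13^15. Since zeta_13^13 = 1, this equals zeta_13^2 = exp(2*pi*i*2/13) = exp(4*I*pi/13).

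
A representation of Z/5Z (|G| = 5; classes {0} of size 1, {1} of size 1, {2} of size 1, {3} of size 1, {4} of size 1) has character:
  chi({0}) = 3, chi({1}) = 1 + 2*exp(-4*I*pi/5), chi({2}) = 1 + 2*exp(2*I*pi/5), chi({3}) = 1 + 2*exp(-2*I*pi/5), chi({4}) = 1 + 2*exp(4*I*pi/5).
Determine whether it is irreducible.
Not irreducible (reducible): <chi, chi> = 5 > 1.

Proof sketch: <chi, chi> = (1/|G|) sum_C |C| * |chi(C)|^2 = (1/5)[1*|3|^2 + 1*|1 + 2*exp(-4*I*pi/5)|^2 + 1*|1 + 2*exp(2*I*pi/5)|^2 + 1*|1 + 2*exp(-2*I*pi/5)|^2 + 1*|1 + 2*exp(4*I*pi/5)|^2]
  = (1/5)[(9) + (5 + 2*exp(-4*I*pi/5) + 2*exp(4*I*pi/5)) + (5 + 2*exp(-2*I*pi/5) + 2*exp(2*I*pi/5)) + (5 + 2*exp(-2*I*pi/5) + 2*exp(2*I*pi/5)) + (5 + 2*exp(-4*I*pi/5) + 2*exp(4*I*pi/5))] = 25/5 = 5.
(Exp terms are combined using exp(i*s)*conj(exp(i*t)) = exp(i*(s-t)), and sums of them are collapsed using the identity that for every m > 1 the m distinct m-th roots of unity sum to 0, e.g. 1 + exp(2*I*pi/3) + exp(-2*I*pi/3) = 0.)
A character is irreducible iff <chi, chi> = 1, so this representation is reducible.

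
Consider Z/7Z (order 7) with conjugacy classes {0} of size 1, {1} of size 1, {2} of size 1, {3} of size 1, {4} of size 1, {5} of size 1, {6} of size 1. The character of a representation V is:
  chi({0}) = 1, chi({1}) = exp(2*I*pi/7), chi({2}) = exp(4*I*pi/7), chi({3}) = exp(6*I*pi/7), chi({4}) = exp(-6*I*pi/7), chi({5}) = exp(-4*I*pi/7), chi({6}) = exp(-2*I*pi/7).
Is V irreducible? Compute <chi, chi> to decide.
Irreducible: <chi, chi> = 1.

Derivation: <chi, chi> = (1/|G|) sum_C |C| * |chi(C)|^2 = (1/7)[1*|1|^2 + 1*|exp(2*I*pi/7)|^2 + 1*|exp(4*I*pi/7)|^2 + 1*|exp(6*I*pi/7)|^2 + 1*|exp(-6*I*pi/7)|^2 + 1*|exp(-4*I*pi/7)|^2 + 1*|exp(-2*I*pi/7)|^2]
  = (1/7)[(1) + (1) + (1) + (1) + (1) + (1) + (1)] = 7/7 = 1.
(Exp terms are combined using exp(i*s)*conj(exp(i*t)) = exp(i*(s-t)), and sums of them are collapsed using the identity that for every m > 1 the m distinct m-th roots of unity sum to 0, e.g. 1 + exp(2*I*pi/3) + exp(-2*I*pi/3) = 0.)
A character is irreducible iff <chi, chi> = 1, so this representation is irreducible.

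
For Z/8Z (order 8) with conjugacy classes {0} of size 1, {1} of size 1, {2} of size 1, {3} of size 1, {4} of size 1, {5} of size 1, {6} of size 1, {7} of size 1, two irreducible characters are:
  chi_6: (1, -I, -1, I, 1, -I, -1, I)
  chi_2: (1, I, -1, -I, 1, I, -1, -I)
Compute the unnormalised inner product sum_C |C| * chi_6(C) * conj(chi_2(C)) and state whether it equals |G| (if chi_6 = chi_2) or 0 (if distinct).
Sum = 0; so <chi_6, chi_2> = 0 (distinct irreducibles are orthogonal).

Solution. Compute term by term over conjugacy classes (|C| * chi_6(C) * conj(chi_2(C))):
  1*(1)*conj(1) + 1*(-I)*conj(I) + 1*(-1)*conj(-1) + 1*(I)*conj(-I) + 1*(1)*conj(1) + 1*(-I)*conj(I) + 1*(-1)*conj(-1) + 1*(I)*conj(-I)
  = (1) + (-1) + (1) + (-1) + (1) + (-1) + (1) + (-1)
  = 0.
(Exp terms are combined using exp(i*s)*conj(exp(i*t)) = exp(i*(s-t)), and sums of them are collapsed using the identity that for every m > 1 the m distinct m-th roots of unity sum to 0, e.g. 1 + exp(2*I*pi/3) + exp(-2*I*pi/3) = 0.)
Dividing by |G| = 8 gives 0/8 = 0, matching the row-orthogonality relation <chi_6, chi_2> = [chi_6 = chi_2].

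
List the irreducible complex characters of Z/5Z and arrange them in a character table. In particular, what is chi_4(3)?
Character table of Z/5Z (irreps indexed chi_0,...,chi_4 with chi_k(m) = zeta_5^(k*m), zeta_5 = exp(2*pi*i/5)):
  irrep \ class  {0} (size 1)  {1} (size 1)    {2} (size 1)    {3} (size 1)    {4} (size 1)  
  chi_0          1             1               1               1               1             
  chi_1          1             exp(2*I*pi/5)   exp(4*I*pi/5)   exp(-4*I*pi/5)  exp(-2*I*pi/5)
  chi_2          1             exp(4*I*pi/5)   exp(-2*I*pi/5)  exp(2*I*pi/5)   exp(-4*I*pi/5)
  chi_3          1             exp(-4*I*pi/5)  exp(2*I*pi/5)   exp(-2*I*pi/5)  exp(4*I*pi/5) 
  chi_4          1             exp(-2*I*pi/5)  exp(-4*I*pi/5)  exp(4*I*pi/5)   exp(2*I*pi/5) 

Spot check: chi_4(3) = zeta_5^(4*3) = zeta_5^12 = exp(4*I*pi/5).

Solution. Z/5Z is abelian, so all 5 irreducible complex representations are 1-dimensional. They are given by chi_k(m) = zeta_5^(k*m) for k = 0,...,4. Row orthogonality: sum_m chi_k(m) conj(chi_l(m)) = 5 * [k = l].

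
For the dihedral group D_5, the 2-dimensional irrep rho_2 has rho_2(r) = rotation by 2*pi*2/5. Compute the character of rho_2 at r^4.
chi_{rho_2}(r^4) = 2*cos(2*pi*2*4/5) = -sqrt(5)/2 - 1/2

Why: rho_2(r^4) is rotation by angle 2*pi*2*4/5, whose trace is 2*cos(2*pi*2*4/5) = -sqrt(5)/2 - 1/2.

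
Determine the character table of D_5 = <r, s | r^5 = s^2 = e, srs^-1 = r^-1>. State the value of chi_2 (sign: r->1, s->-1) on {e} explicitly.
Conjugacy classes: {e} of size 1, {r^1, r^4} of size 2, {r^2, r^3} of size 2, {s, sr, ..., sr^4} of size 5.
Character table:
  irrep \ class              {e} (size 1)  {r^1, r^4} (size 2)  {r^2, r^3} (size 2)  {s, sr, ..., sr^4} (size 5)
  chi_1 (triv)               1             1                    1                    1                          
  chi_2 (sign: r->1, s->-1)  1             1                    1                    -1                         
  chi_3 (2d, j=1)            2             -1/2 + sqrt(5)/2     -sqrt(5)/2 - 1/2     0                          
  chi_4 (2d, j=2)            2             -sqrt(5)/2 - 1/2     -1/2 + sqrt(5)/2     0                          

Spot check: chi_2 (sign: r->1, s->-1) on {e} = 1.

Argument: D_5 has order 2*5 = 10 with 4 conjugacy classes, hence 4 irreducibles. Sum of squared dims 1 + 1 + 4 + 4 = 10 = |G|. Linear characters come from the abelianisation; the 2-dimensional irreps have character r^k -> 2*cos(2*pi*j*k/5), reflections -> 0.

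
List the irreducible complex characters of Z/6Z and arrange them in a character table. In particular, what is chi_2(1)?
Character table of Z/6Z (irreps indexed chi_0,...,chi_5 with chi_k(m) = zeta_6^(k*m), zeta_6 = exp(2*pi*i/6)):
  irrep \ class  {0} (size 1)  {1} (size 1)    {2} (size 1)    {3} (size 1)  {4} (size 1)    {5} (size 1)  
  chi_0          1             1               1               1             1               1             
  chi_1          1             exp(I*pi/3)     exp(2*I*pi/3)   -1            exp(-2*I*pi/3)  exp(-I*pi/3)  
  chi_2          1             exp(2*I*pi/3)   exp(-2*I*pi/3)  1             exp(2*I*pi/3)   exp(-2*I*pi/3)
  chi_3          1             -1              1               -1            1               -1            
  chi_4          1             exp(-2*I*pi/3)  exp(2*I*pi/3)   1             exp(-2*I*pi/3)  exp(2*I*pi/3) 
  chi_5          1             exp(-I*pi/3)    exp(-2*I*pi/3)  -1            exp(2*I*pi/3)   exp(I*pi/3)   

Spot check: chi_2(1) = zeta_6^(2*1) = zeta_6^2 = exp(2*I*pi/3).

Details: Z/6Z is abelian, so all 6 irreducible complex representations are 1-dimensional. They are given by chi_k(m) = zeta_6^(k*m) for k = 0,...,5. Row orthogonality: sum_m chi_k(m) conj(chi_l(m)) = 6 * [k = l].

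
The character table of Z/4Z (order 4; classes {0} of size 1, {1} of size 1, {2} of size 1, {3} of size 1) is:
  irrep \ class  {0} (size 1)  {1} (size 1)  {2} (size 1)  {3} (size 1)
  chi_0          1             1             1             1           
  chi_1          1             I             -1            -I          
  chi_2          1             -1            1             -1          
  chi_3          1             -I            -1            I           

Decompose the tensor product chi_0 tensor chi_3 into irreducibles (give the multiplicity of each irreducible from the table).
chi_0 tensor chi_3 = chi_3 (all other irreducibles have multiplicity 0).

Proof sketch: The character of a tensor product is the pointwise product (chi_0 * chi_3)(C) = chi_0(C) * chi_3(C):
  {0}: (1)*(1), {1}: (1)*(-I), {2}: (1)*(-1), {3}: (1)*(I)
so (chi_0 * chi_3) takes values
  {0} -> 1, {1} -> -I, {2} -> -1, {3} -> I.
Now take the inner product of this character with each irreducible chi from the table, <chi_0*chi_3, chi> = (1/4) sum_C |C| (chi_0*chi_3)(C) conj(chi(C)):
  <chi_0*chi_3, chi_0> = (1/4)[1*(1)*conj(1) + 1*(-I)*conj(1) + 1*(-1)*conj(1) + 1*(I)*conj(1)]
      = (1/4)[(1) + (-I) + (-1) + (I)] = 0/4 = 0
  <chi_0*chi_3, chi_1> = (1/4)[1*(1)*conj(1) + 1*(-I)*conj(I) + 1*(-1)*conj(-1) + 1*(I)*conj(-I)]
      = (1/4)[(1) + (-1) + (1) + (-1)] = 0/4 = 0
  <chi_0*chi_3, chi_2> = (1/4)[1*(1)*conj(1) + 1*(-I)*conj(-1) + 1*(-1)*conj(1) + 1*(I)*conj(-1)]
      = (1/4)[(1) + (I) + (-1) + (-I)] = 0/4 = 0
  <chi_0*chi_3, chi_3> = (1/4)[1*(1)*conj(1) + 1*(-I)*conj(-I) + 1*(-1)*conj(-1) + 1*(I)*conj(I)]
      = (1/4)[(1) + (1) + (1) + (1)] = 4/4 = 1
(Exp terms are combined using exp(i*s)*conj(exp(i*t)) = exp(i*(s-t)), and sums of them are collapsed using the identity that for every m > 1 the m distinct m-th roots of unity sum to 0, e.g. 1 + exp(2*I*pi/3) + exp(-2*I*pi/3) = 0.)
Hence the multiplicities are chi_3: 1. Dimension check: dim(chi_0)*dim(chi_3) = 1*1 = 1 and sum (mult * dim) = 1*1 = 1.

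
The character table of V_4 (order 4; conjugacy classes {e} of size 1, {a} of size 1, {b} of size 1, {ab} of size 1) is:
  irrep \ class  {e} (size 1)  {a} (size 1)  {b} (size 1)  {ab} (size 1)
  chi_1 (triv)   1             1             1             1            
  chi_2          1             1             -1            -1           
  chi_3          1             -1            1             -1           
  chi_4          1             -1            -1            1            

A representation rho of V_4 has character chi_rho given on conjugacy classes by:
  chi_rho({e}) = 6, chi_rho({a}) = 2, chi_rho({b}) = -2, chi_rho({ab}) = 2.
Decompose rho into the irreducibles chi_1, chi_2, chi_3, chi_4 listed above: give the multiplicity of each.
Multiplicities: chi_1: 2, chi_2: 2, chi_3: 0, chi_4: 2.

Derivation: Use <chi_rho, chi> = (1/|G|) sum_C |C| * chi_rho(C) * conj(chi(C)) with |G| = 4 for each irreducible chi in the table:
  <chi_rho, chi_1> = (1/4)[1*(6)*conj(1) + 1*(2)*conj(1) + 1*(-2)*conj(1) + 1*(2)*conj(1)]
      = (1/4)[(6) + (2) + (-2) + (2)] = 8/4 = 2
  <chi_rho, chi_2> = (1/4)[1*(6)*conj(1) + 1*(2)*conj(1) + 1*(-2)*conj(-1) + 1*(2)*conj(-1)]
      = (1/4)[(6) + (2) + (2) + (-2)] = 8/4 = 2
  <chi_rho, chi_3> = (1/4)[1*(6)*conj(1) + 1*(2)*conj(-1) + 1*(-2)*conj(1) + 1*(2)*conj(-1)]
      = (1/4)[(6) + (-2) + (-2) + (-2)] = 0/4 = 0
  <chi_rho, chi_4> = (1/4)[1*(6)*conj(1) + 1*(2)*conj(-1) + 1*(-2)*conj(-1) + 1*(2)*conj(1)]
      = (1/4)[(6) + (-2) + (2) + (2)] = 8/4 = 2
Dimension check: dim(rho) = sum (mult * dim) = 2*1 + 2*1 + 0*1 + 2*1 = 6 = chi_rho(e) = 6.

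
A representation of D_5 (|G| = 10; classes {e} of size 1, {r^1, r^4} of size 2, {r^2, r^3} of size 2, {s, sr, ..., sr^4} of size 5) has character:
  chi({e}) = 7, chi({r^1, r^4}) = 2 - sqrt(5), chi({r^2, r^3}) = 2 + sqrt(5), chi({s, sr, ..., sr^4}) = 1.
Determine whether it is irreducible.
Not irreducible (reducible): <chi, chi> = 9 > 1.

Justification: <chi, chi> = (1/|G|) sum_C |C| * |chi(C)|^2 = (1/10)[1*|7|^2 + 2*|2 - sqrt(5)|^2 + 2*|2 + sqrt(5)|^2 + 5*|1|^2]
  = (1/10)[(49) + (18 - 8*sqrt(5)) + (8*sqrt(5) + 18) + (5)] = 90/10 = 9.
A character is irreducible iff <chi, chi> = 1, so this representation is reducible.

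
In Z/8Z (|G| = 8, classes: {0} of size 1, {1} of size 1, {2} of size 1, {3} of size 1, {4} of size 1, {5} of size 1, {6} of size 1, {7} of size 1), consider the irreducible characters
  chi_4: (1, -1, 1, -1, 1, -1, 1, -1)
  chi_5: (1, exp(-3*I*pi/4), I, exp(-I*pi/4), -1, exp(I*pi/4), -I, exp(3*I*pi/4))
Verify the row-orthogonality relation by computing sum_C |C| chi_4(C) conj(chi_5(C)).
Sum = 0; so <chi_4, chi_5> = 0 (distinct irreducibles are orthogonal).

Compute term by term over conjugacy classes (|C| * chi_4(C) * conj(chi_5(C))):
  1*(1)*conj(1) + 1*(-1)*conj(exp(-3*I*pi/4)) + 1*(1)*conj(I) + 1*(-1)*conj(exp(-I*pi/4)) + 1*(1)*conj(-1) + 1*(-1)*conj(exp(I*pi/4)) + 1*(1)*conj(-I) + 1*(-1)*conj(exp(3*I*pi/4))
  = (1) + (-exp(3*I*pi/4)) + (-I) + (-exp(I*pi/4)) + (-1) + (-exp(-I*pi/4)) + (I) + (-exp(-3*I*pi/4))
  = 0.
(Exp terms are combined using exp(i*s)*conj(exp(i*t)) = exp(i*(s-t)), and sums of them are collapsed using the identity that for every m > 1 the m distinct m-th roots of unity sum to 0, e.g. 1 + exp(2*I*pi/3) + exp(-2*I*pi/3) = 0.)
Dividing by |G| = 8 gives 0/8 = 0, matching the row-orthogonality relation <chi_4, chi_5> = [chi_4 = chi_5].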